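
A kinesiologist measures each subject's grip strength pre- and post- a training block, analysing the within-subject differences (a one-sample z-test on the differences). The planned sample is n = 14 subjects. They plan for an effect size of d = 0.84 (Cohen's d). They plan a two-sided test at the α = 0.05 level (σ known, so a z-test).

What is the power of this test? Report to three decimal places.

Power ≈ 0.882

Noncentrality parameter: λ = d·√n = 0.84 × √14 = 3.1430
Two-sided α = 0.05 → critical value z_{0.025} = 1.960.
Power = Φ(λ − 1.960) + Φ(−λ − 1.960) = Φ(1.183) + Φ(-5.103) = 0.8816 + 0.0000 = 0.8816.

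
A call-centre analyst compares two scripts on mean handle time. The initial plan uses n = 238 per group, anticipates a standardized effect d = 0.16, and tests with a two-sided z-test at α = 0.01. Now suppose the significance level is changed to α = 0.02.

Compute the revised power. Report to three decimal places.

Power ≈ 0.281

δ = d·√(n/2) = 0.16 × √(238/2) = 1.7454 (unchanged). New critical value: z_{0.01} = 2.326.
Revised power = Φ(δ − 2.326) + Φ(−δ − 2.326) = Φ(-0.581) + Φ(-4.072) = 0.2806 + 0.0000 = 0.2807.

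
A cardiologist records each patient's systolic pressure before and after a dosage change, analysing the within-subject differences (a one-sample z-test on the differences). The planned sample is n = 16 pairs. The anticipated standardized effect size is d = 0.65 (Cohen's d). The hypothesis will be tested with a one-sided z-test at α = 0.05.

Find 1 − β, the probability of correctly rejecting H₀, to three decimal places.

Power ≈ 0.830

Noncentrality parameter: λ = d·√n = 0.65 × √16 = 2.6000
Critical value for a one-sided test at α = 0.05: z_α = 1.645.
Power = Φ(λ − 1.645) = Φ(0.955) = 0.8302.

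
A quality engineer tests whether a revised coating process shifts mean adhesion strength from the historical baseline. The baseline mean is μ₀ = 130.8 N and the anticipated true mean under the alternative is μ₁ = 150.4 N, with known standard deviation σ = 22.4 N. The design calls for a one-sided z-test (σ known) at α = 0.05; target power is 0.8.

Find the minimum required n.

n = 9

Standardized effect: d = |μ₁ − μ₀| / σ = |150.4 − 130.8| / 22.4 = 0.8750
For power 0.8 need Φ(δ − z_{0.05}) = 0.8, so δ = z_{0.05} + z_{0.20} = 1.645 + 0.842 = 2.486.
δ = d·√n ⇒ n = (δ/d)² = (2.486 / 0.8750)² = 8.08.
Rounding up, n = 9.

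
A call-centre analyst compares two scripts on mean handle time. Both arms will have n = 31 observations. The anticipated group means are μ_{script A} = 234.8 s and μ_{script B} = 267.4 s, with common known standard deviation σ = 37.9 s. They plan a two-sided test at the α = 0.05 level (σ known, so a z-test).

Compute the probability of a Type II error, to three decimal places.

Standardized effect: d = |μ_{script A} − μ_{script B}| / σ = |234.8 − 267.4| / 37.9 = 0.8602
Noncentrality parameter: δ = d·√(n/2) = 0.8602 × √(31/2) = 3.3864
Two-sided α = 0.05 → critical value z_{0.025} = 1.960.
Power = Φ(δ − 1.960) + Φ(−δ − 1.960) = Φ(1.426) + Φ(-5.346) = 0.9231 + 0.0000 = 0.9231.
Type II error: β = 1 − power = 1 − 0.9231 = 0.0769.

β ≈ 0.077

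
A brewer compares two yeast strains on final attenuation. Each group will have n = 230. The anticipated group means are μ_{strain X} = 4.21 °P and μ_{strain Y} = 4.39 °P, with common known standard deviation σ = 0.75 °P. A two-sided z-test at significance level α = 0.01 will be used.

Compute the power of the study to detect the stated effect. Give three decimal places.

Standardized effect: d = |μ_{strain X} − μ_{strain Y}| / σ = |4.21 − 4.39| / 0.75 = 0.2400
Noncentrality parameter: δ = d·√(n/2) = 0.2400 × √(230/2) = 2.5737
Two-sided α = 0.01 → critical value z_{0.005} = 2.576.
Power = Φ(δ − 2.576) + Φ(−δ − 2.576) = Φ(-0.002) + Φ(-5.150) = 0.4992 + 0.0000 = 0.4992.

Power ≈ 0.499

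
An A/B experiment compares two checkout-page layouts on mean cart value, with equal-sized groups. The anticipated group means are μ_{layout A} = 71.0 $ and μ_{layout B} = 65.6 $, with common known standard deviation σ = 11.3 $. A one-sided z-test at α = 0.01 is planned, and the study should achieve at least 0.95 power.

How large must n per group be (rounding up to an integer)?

n = 139 per group

Standardized effect: d = |μ_{layout A} − μ_{layout B}| / σ = |71.0 − 65.6| / 11.3 = 0.4779
Set Φ(δ − 2.326) = 0.95; then δ − 2.326 = Φ⁻¹(0.95) = 1.645, giving δ = 3.971.
δ = d·√(n/2) ⇒ n = 2(δ/d)² = 2 × (3.971 / 0.4779)² = 138.12.
Rounding up, n = 139 per group.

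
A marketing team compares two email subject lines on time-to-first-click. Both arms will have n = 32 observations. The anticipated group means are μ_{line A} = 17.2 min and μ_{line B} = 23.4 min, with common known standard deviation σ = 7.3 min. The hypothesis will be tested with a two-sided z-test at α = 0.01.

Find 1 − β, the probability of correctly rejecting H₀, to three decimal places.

Standardized effect: d = |μ_{line A} − μ_{line B}| / σ = |17.2 − 23.4| / 7.3 = 0.8493
Noncentrality parameter: δ = d·√(n/2) = 0.8493 × √(32/2) = 3.3973
Critical value for a two-sided test at α = 0.01: z_{α/2} = 2.576.
Power = Φ(δ − 2.576) + Φ(−δ − 2.576) = Φ(0.821) + Φ(-5.973) = 0.7943 + 0.0000 = 0.7943.

Power ≈ 0.794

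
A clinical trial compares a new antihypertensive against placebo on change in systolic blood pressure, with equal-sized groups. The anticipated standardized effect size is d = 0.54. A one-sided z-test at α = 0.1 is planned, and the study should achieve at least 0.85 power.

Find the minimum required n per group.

For power 0.85 need Φ(δ − z_{0.1}) = 0.85, so δ = z_{0.1} + z_{0.15} = 1.282 + 1.036 = 2.318.
δ = d·√(n/2) ⇒ n = 2(δ/d)² = 2 × (2.318 / 0.54)² = 36.85.
Round up to the next whole unit.

n = 37 per group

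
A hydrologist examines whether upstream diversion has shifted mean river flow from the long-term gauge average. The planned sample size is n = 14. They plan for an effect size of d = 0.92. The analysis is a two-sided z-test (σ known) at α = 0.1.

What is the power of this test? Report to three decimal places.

Noncentrality parameter: δ = d·√n = 0.92 × √14 = 3.4423
Two-sided α = 0.1 → critical value z_{0.05} = 1.645.
Power = Φ(δ − 1.645) + Φ(−δ − 1.645) = Φ(1.797) + Φ(-5.087) = 0.9639 + 0.0000 = 0.9639.

Power ≈ 0.964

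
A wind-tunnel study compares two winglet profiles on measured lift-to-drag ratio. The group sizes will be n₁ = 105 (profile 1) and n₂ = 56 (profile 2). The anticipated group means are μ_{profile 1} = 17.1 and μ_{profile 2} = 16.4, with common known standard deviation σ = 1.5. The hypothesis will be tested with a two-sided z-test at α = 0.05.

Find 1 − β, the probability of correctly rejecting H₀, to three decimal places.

Power ≈ 0.805

Standardized effect: d = |μ_{profile 1} − μ_{profile 2}| / σ = |17.1 − 16.4| / 1.5 = 0.4667
Noncentrality parameter: δ = d / √(1/n₁ + 1/n₂) = 0.4667 / √(1/105 + 1/56) = 2.8202
Two-sided α = 0.05 → critical value z_{0.025} = 1.960.
Power = Φ(δ − 1.960) + Φ(−δ − 1.960) = Φ(0.860) + Φ(-4.780) = 0.8052 + 0.0000 = 0.8052.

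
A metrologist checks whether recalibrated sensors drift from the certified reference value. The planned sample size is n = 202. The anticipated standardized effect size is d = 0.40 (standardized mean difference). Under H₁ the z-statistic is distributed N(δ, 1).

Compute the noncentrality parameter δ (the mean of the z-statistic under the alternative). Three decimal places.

δ ≈ 5.685

The noncentrality parameter scales effect size by the design's sample-size factor: δ = d·√n = 0.40 × √202 = 5.6851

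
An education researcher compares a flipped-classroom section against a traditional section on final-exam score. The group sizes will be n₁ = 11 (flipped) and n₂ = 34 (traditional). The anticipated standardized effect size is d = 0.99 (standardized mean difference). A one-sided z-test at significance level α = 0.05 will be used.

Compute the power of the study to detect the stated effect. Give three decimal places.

Noncentrality parameter: δ = d / √(1/n₁ + 1/n₂) = 0.99 / √(1/11 + 1/34) = 2.8541
One-sided α = 0.05 → critical value z_{0.05} = 1.645.
Power = Φ(δ − 1.645) = Φ(1.209) = 0.8867.

Power ≈ 0.887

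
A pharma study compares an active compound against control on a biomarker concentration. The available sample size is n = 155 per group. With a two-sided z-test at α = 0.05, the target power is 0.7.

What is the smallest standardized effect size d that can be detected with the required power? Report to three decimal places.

Required noncentrality: δ = z_{0.025} + z_{0.30} = 1.960 + 0.524 = 2.484.
(The second rejection-region term Φ(−δ − z_{α/2}) is negligible and dropped.)
δ = d·√(n/2) ⇒ d = δ/√(n/2) = 2.484/√(155/2) = 0.2822.

d ≈ 0.282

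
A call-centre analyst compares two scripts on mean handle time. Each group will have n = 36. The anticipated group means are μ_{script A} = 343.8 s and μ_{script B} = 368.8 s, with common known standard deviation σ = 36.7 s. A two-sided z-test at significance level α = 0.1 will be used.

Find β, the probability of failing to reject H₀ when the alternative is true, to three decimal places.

β ≈ 0.107

Standardized effect: d = |μ_{script A} − μ_{script B}| / σ = |343.8 − 368.8| / 36.7 = 0.6812
Noncentrality parameter: δ = d·√(n/2) = 0.6812 × √(36/2) = 2.8901
Two-sided α = 0.1 → critical value z_{0.05} = 1.645.
Power = Φ(δ − 1.645) + Φ(−δ − 1.645) = Φ(1.245) + Φ(-4.535) = 0.8935 + 0.0000 = 0.8935.
Type II error: β = 1 − power = 1 − 0.8935 = 0.1065.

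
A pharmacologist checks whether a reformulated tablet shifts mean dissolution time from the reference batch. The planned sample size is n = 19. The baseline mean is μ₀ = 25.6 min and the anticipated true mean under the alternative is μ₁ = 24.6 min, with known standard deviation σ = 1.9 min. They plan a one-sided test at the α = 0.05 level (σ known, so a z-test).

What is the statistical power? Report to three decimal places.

Power ≈ 0.742

Standardized effect: d = |μ₁ − μ₀| / σ = |24.6 − 25.6| / 1.9 = 0.5263
Noncentrality parameter: δ = d·√n = 0.5263 × √19 = 2.2942
Critical value for a one-sided test at α = 0.05: z_α = 1.645.
Power = Φ(δ − 1.645) = Φ(0.649) = 0.7419.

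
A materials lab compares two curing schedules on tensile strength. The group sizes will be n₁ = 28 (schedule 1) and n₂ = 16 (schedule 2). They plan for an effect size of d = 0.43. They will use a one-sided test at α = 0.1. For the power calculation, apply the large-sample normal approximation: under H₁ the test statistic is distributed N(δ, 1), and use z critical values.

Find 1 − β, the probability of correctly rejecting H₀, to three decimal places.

Power ≈ 0.536

Noncentrality parameter: δ = d / √(1/n₁ + 1/n₂) = 0.43 / √(1/28 + 1/16) = 1.3721
Critical value for a one-sided test at α = 0.1: z_α = 1.282.
Power = P(Z > 1.282 − δ) = Φ(0.091) = 0.5361.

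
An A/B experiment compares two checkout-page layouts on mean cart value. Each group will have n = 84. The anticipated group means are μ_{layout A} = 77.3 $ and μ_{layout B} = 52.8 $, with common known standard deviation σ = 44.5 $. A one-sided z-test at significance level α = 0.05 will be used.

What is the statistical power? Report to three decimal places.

Standardized effect: d = |μ_{layout A} − μ_{layout B}| / σ = |77.3 − 52.8| / 44.5 = 0.5506
Noncentrality parameter: δ = d·√(n/2) = 0.5506 × √(84/2) = 3.5680
Critical value for a one-sided test at α = 0.05: z_α = 1.645.
Power = Φ(δ − 1.645) = Φ(1.923) = 0.9728.

Power ≈ 0.973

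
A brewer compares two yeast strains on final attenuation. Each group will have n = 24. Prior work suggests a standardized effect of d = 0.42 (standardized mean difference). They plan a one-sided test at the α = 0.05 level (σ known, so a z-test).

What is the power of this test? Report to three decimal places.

Power ≈ 0.425

Noncentrality parameter: δ = d·√(n/2) = 0.42 × √(24/2) = 1.4549
Critical value for a one-sided test at α = 0.05: z_α = 1.645.
Power = P(Z > 1.645 − δ) = Φ(-0.190) = 0.4247.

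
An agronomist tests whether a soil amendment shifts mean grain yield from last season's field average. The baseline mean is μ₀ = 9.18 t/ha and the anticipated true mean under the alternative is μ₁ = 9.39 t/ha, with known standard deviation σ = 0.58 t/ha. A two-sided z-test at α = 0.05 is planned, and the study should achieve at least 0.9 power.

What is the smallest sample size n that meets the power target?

n = 81

Standardized effect: d = |μ₁ − μ₀| / σ = |9.39 − 9.18| / 0.58 = 0.3621
Set Φ(δ − 1.960) = 0.9; then δ − 1.960 = Φ⁻¹(0.9) = 1.282, giving δ = 3.242.
(Ignoring the negligible lower-tail rejection probability gives the usual closed-form inversion.)
δ = d·√n ⇒ n = (δ/d)² = (3.242 / 0.3621)² = 80.15.
Round up to the next whole unit.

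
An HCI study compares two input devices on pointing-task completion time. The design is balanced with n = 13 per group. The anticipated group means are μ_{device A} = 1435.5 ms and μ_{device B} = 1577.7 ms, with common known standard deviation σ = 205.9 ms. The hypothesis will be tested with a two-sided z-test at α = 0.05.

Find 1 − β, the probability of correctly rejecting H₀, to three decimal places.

Power ≈ 0.421

Standardized effect: d = |μ_{device A} − μ_{device B}| / σ = |1435.5 − 1577.7| / 205.9 = 0.6906
Noncentrality parameter: δ = d·√(n/2) = 0.6906 × √(13/2) = 1.7608
Critical value for a two-sided test at α = 0.05: z_{α/2} = 1.960.
Power = Φ(δ − 1.960) + Φ(−δ − 1.960) = Φ(-0.199) + Φ(-3.721) = 0.4211 + 0.0001 = 0.4212.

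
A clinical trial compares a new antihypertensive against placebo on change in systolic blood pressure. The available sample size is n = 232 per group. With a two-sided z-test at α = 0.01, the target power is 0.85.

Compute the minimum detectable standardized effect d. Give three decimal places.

Need Φ(δ − 2.576) = 0.85, so δ = 2.576 + 1.036 = 3.612.
(Lower-tail contribution to power is negligible for δ > 0.)
δ = d·√(n/2) ⇒ d = δ/√(n/2) = 3.612/√(232/2) = 0.3354.

d ≈ 0.335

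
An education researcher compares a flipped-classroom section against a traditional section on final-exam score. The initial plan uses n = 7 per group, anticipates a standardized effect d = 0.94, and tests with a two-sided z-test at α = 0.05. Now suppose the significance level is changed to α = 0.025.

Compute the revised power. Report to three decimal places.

Power ≈ 0.315

δ = d·√(n/2) = 0.94 × √(7/2) = 1.7586 (unchanged). New critical value: z_{0.0125} = 2.241.
Revised power = Φ(δ − 2.241) + Φ(−δ − 2.241) = Φ(-0.483) + Φ(-4.000) = 0.3146 + 0.0000 = 0.3146.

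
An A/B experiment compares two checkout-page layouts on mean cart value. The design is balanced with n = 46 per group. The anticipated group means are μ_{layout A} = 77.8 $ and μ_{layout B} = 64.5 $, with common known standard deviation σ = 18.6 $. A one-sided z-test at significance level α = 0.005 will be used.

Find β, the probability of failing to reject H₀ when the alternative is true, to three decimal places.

β ≈ 0.197

Standardized effect: d = |μ_{layout A} − μ_{layout B}| / σ = |77.8 − 64.5| / 18.6 = 0.7151
Noncentrality parameter: δ = d·√(n/2) = 0.7151 × √(46/2) = 3.4293
Critical value for a one-sided test at α = 0.005: z_α = 2.576.
Power = Φ(δ − 2.576) = Φ(0.853) = 0.8033.
Type II error: β = 1 − power = 1 − 0.8033 = 0.1967.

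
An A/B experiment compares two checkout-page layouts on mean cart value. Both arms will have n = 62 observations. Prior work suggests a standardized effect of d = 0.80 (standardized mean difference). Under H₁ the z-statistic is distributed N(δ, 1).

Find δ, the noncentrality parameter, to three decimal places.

δ ≈ 4.454

δ = d·√(n/2) = 0.80 × √(62/2) = 4.4542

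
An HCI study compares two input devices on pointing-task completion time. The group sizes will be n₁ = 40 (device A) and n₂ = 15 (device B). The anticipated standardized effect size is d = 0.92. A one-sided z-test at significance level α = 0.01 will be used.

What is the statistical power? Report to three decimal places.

Noncentrality parameter: δ = d / √(1/n₁ + 1/n₂) = 0.92 / √(1/40 + 1/15) = 3.0387
Critical value for a one-sided test at α = 0.01: z_α = 2.326.
Power = Φ(δ − 2.326) = Φ(0.712) = 0.7619.

Power ≈ 0.762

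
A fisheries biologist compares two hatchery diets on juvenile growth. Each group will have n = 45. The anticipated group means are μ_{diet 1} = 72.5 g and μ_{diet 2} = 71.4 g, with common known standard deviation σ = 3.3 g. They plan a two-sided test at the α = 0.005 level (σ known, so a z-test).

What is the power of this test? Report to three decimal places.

Power ≈ 0.110

Standardized effect: d = |μ_{diet 1} − μ_{diet 2}| / σ = |72.5 − 71.4| / 3.3 = 0.3333
Noncentrality parameter: δ = d·√(n/2) = 0.3333 × √(45/2) = 1.5811
Two-sided α = 0.005 → critical value z_{0.0025} = 2.807.
Power = Φ(δ − 2.807) + Φ(−δ − 2.807) = Φ(-1.226) + Φ(-4.388) = 0.1101 + 0.0000 = 0.1101.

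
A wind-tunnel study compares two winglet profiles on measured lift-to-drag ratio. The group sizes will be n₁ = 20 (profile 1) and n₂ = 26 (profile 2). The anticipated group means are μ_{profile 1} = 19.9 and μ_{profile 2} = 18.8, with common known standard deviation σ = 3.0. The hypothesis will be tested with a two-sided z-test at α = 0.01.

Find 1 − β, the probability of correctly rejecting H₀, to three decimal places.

Power ≈ 0.090

Standardized effect: d = |μ_{profile 1} − μ_{profile 2}| / σ = |19.9 − 18.8| / 3.0 = 0.3667
Noncentrality parameter: δ = d / √(1/n₁ + 1/n₂) = 0.3667 / √(1/20 + 1/26) = 1.2328
Two-sided α = 0.01 → critical value z_{0.005} = 2.576.
Power = Φ(δ − 2.576) + Φ(−δ − 2.576) = Φ(-1.343) + Φ(-3.809) = 0.0896 + 0.0001 = 0.0897.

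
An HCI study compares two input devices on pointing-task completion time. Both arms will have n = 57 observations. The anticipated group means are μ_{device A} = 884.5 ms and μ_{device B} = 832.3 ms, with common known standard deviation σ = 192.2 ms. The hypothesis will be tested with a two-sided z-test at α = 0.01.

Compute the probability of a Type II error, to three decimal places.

β ≈ 0.870

Standardized effect: d = |μ_{device A} − μ_{device B}| / σ = |884.5 − 832.3| / 192.2 = 0.2716
Noncentrality parameter: δ = d·√(n/2) = 0.2716 × √(57/2) = 1.4499
Two-sided α = 0.01 → critical value z_{0.005} = 2.576.
Power = Φ(δ − 2.576) + Φ(−δ − 2.576) = Φ(-1.126) + Φ(-4.026) = 0.1301 + 0.0000 = 0.1301.
Type II error: β = 1 − power = 1 − 0.1301 = 0.8699.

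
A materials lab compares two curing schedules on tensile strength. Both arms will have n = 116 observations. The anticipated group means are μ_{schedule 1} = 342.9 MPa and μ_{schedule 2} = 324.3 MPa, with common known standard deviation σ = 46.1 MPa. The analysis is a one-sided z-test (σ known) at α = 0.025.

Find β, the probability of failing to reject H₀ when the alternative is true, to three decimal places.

β ≈ 0.133

Standardized effect: d = |μ_{schedule 1} − μ_{schedule 2}| / σ = |342.9 − 324.3| / 46.1 = 0.4035
Noncentrality parameter: δ = d·√(n/2) = 0.4035 × √(116/2) = 3.0727
Critical value for a one-sided test at α = 0.025: z_α = 1.960.
Power = P(Z > 1.960 − δ) = Φ(1.113) = 0.8671.
Type II error: β = 1 − power = 1 − 0.8671 = 0.1329.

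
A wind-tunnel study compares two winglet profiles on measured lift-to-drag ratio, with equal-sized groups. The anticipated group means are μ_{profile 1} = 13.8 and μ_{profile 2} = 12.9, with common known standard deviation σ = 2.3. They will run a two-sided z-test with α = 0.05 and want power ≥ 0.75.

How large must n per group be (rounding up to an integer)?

Standardized effect: d = |μ_{profile 1} − μ_{profile 2}| / σ = |13.8 − 12.9| / 2.3 = 0.3913
Set Φ(δ − 1.960) = 0.75; then δ − 1.960 = Φ⁻¹(0.75) = 0.674, giving δ = 2.634.
(For δ > 0 the lower-tail rejection region contributes negligibly to power, so the one-term inversion is standard.)
δ = d·√(n/2) ⇒ n = 2(δ/d)² = 2 × (2.634 / 0.3913)² = 90.65.
Round up to the next whole unit.

n = 91 per group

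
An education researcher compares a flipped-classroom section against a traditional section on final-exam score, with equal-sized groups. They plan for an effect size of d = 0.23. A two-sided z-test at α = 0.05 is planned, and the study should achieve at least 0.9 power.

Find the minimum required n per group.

Set Φ(δ − 1.960) = 0.9; then δ − 1.960 = Φ⁻¹(0.9) = 1.282, giving δ = 3.242.
(For δ > 0 the lower-tail rejection region contributes negligibly to power, so the one-term inversion is standard.)
δ = d·√(n/2) ⇒ n = 2(δ/d)² = 2 × (3.242 / 0.23)² = 397.26.
Round up to the next whole unit.

n = 398 per group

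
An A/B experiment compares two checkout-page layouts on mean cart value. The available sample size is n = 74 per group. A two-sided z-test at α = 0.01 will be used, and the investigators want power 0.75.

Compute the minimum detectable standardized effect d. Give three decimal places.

Need Φ(δ − 2.576) = 0.75, so δ = 2.576 + 0.674 = 3.250.
(The second rejection-region term Φ(−δ − z_{α/2}) is negligible and dropped.)
δ = d·√(n/2) ⇒ d = δ/√(n/2) = 3.250/√(74/2) = 0.5343.

d ≈ 0.534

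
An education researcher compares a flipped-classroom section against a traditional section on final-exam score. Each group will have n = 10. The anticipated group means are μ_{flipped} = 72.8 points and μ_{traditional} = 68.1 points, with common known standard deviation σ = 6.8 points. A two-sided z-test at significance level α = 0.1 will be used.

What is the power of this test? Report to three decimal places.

Standardized effect: d = |μ_{flipped} − μ_{traditional}| / σ = |72.8 − 68.1| / 6.8 = 0.6912
Noncentrality parameter: δ = d·√(n/2) = 0.6912 × √(10/2) = 1.5455
Two-sided α = 0.1 → critical value z_{0.05} = 1.645.
Power = Φ(δ − 1.645) + Φ(−δ − 1.645) = Φ(-0.099) + Φ(-3.190) = 0.4604 + 0.0007 = 0.4611.

Power ≈ 0.461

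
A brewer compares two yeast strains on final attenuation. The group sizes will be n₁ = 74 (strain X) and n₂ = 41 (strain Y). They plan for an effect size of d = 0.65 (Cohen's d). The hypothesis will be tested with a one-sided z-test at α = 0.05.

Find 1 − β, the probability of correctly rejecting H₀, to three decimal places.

Power ≈ 0.955

Noncentrality parameter: δ = d / √(1/n₁ + 1/n₂) = 0.65 / √(1/74 + 1/41) = 3.3387
Critical value for a one-sided test at α = 0.05: z_α = 1.645.
Power = Φ(δ − 1.645) = Φ(1.694) = 0.9548.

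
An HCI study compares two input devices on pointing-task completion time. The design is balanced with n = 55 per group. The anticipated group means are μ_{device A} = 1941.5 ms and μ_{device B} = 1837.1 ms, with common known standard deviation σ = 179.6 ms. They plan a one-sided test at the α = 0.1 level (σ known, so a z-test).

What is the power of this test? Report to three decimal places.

Power ≈ 0.961

Standardized effect: d = |μ_{device A} − μ_{device B}| / σ = |1941.5 − 1837.1| / 179.6 = 0.5813
Noncentrality parameter: δ = d·√(n/2) = 0.5813 × √(55/2) = 3.0483
One-sided α = 0.1 → critical value z_{0.1} = 1.282.
Power = Φ(δ − 1.282) = Φ(1.767) = 0.9614.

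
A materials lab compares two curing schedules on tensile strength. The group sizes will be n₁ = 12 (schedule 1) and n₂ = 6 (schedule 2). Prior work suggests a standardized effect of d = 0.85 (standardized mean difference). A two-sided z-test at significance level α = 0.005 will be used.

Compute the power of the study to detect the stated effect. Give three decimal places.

Noncentrality parameter: δ = d / √(1/n₁ + 1/n₂) = 0.85 / √(1/12 + 1/6) = 1.7000
Critical value for a two-sided test at α = 0.005: z_{α/2} = 2.807.
Power = Φ(δ − 2.807) + Φ(−δ − 2.807) = Φ(-1.107) + Φ(-4.507) = 0.1341 + 0.0000 = 0.1341.

Power ≈ 0.134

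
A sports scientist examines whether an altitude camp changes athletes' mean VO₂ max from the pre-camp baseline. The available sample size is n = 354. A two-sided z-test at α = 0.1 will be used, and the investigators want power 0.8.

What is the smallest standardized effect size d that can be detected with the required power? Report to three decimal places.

d ≈ 0.132

Need Φ(δ − 1.645) = 0.8, so δ = 1.645 + 0.842 = 2.486.
(Lower-tail contribution to power is negligible for δ > 0.)
δ = d·√n ⇒ d = δ/√n = 2.486/√354 = 0.1322.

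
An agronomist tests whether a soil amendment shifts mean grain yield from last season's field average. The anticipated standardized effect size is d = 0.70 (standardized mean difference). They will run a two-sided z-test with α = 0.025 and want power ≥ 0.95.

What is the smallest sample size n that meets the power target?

For power 0.95 need Φ(δ − z_{0.0125}) = 0.95, so δ = z_{0.0125} + z_{0.05} = 2.241 + 1.645 = 3.886.
(The Φ(−δ − z_{α/2}) term is vanishingly small for δ > 0 and is dropped in the standard sample-size formula.)
δ = d·√n ⇒ n = (δ/d)² = (3.886 / 0.70)² = 30.82.
Round up to the next whole unit.

n = 31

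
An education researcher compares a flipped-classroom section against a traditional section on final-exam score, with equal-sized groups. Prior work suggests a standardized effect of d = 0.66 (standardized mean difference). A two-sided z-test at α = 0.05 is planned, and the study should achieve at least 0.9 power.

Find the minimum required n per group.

n = 49 per group

For power 0.9 need Φ(δ − z_{0.025}) = 0.9, so δ = z_{0.025} + z_{0.10} = 1.960 + 1.282 = 3.242.
(Ignoring the negligible lower-tail rejection probability gives the usual closed-form inversion.)
δ = d·√(n/2) ⇒ n = 2(δ/d)² = 2 × (3.242 / 0.66)² = 48.24.
Round up to the next whole unit.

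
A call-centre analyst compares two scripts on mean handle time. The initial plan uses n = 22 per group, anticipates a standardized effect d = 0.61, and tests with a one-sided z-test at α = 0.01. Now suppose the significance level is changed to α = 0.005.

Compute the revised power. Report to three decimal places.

δ = d·√(n/2) = 0.61 × √(22/2) = 2.0231 (unchanged). New critical value: z_{0.005} = 2.576.
Revised power = P(Z > 2.576 − δ) = Φ(-0.553) = 0.2902.

Power ≈ 0.290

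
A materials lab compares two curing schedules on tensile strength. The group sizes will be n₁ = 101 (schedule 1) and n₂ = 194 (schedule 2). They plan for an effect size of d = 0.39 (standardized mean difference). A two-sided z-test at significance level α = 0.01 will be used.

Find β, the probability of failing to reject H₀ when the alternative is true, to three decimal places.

Noncentrality parameter: λ = d / √(1/n₁ + 1/n₂) = 0.39 / √(1/101 + 1/194) = 3.1784
Two-sided α = 0.01 → critical value z_{0.005} = 2.576.
Power = Φ(λ − 2.576) + Φ(−λ − 2.576) = Φ(0.603) + Φ(-5.754) = 0.7266 + 0.0000 = 0.7266.
Type II error: β = 1 − power = 1 − 0.7266 = 0.2734.

β ≈ 0.273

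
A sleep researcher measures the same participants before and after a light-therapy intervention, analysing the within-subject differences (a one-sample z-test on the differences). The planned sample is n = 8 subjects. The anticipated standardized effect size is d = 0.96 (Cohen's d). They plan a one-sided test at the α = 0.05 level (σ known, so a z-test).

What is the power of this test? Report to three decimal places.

Noncentrality parameter: δ = d·√n = 0.96 × √8 = 2.7153
Critical value for a one-sided test at α = 0.05: z_α = 1.645.
Power = P(Z > 1.645 − δ) = Φ(1.070) = 0.8578.

Power ≈ 0.858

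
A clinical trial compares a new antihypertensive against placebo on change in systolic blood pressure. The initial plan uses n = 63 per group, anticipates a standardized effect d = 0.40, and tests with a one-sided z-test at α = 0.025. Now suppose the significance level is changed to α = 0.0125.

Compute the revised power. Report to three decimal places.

Power ≈ 0.501

δ = d·√(n/2) = 0.40 × √(63/2) = 2.2450 (unchanged). New critical value: z_{0.0125} = 2.241.
Revised power = P(Z > 2.241 − δ) = Φ(0.004) = 0.5014.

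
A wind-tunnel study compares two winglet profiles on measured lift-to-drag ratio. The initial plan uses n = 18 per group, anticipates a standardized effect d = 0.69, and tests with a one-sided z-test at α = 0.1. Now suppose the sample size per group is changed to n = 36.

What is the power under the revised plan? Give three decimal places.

Power ≈ 0.950

With n = 36 per group: δ = d·√(n/2) = 0.69 × √(36/2) = 2.9274. Critical value z_{0.1} = 1.282.
Revised power = P(Z > 1.282 − δ) = Φ(1.646) = 0.9501.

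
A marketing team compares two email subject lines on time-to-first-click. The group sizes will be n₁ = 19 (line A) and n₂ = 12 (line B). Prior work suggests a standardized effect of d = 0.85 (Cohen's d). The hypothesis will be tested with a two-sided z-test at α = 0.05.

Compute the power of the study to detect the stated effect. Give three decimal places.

Noncentrality parameter: δ = d / √(1/n₁ + 1/n₂) = 0.85 / √(1/19 + 1/12) = 2.3052
Critical value for a two-sided test at α = 0.05: z_{α/2} = 1.960.
Power = Φ(δ − 1.960) + Φ(−δ − 1.960) = Φ(0.345) + Φ(-4.265) = 0.6350 + 0.0000 = 0.6350.

Power ≈ 0.635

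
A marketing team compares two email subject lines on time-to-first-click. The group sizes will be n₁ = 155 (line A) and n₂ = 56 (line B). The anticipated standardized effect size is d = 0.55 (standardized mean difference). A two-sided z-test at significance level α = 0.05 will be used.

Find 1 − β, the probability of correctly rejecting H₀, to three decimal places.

Power ≈ 0.942

Noncentrality parameter: δ = d / √(1/n₁ + 1/n₂) = 0.55 / √(1/155 + 1/56) = 3.5276
Two-sided α = 0.05 → critical value z_{0.025} = 1.960.
Power = Φ(δ − 1.960) + Φ(−δ − 1.960) = Φ(1.568) + Φ(-5.488) = 0.9415 + 0.0000 = 0.9415.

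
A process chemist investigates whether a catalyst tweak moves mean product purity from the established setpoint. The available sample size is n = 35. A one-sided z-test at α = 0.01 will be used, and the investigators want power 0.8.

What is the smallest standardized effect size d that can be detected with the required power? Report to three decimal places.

d ≈ 0.535

Required noncentrality: δ = z_{0.01} + z_{0.20} = 2.326 + 0.842 = 3.168.
δ = d·√n ⇒ d = δ/√n = 3.168/√35 = 0.5355.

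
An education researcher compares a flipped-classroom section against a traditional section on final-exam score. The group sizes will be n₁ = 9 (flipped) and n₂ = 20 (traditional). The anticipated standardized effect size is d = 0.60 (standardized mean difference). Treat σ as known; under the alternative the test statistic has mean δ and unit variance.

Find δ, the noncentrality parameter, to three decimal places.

δ ≈ 1.495

The noncentrality parameter scales effect size by the design's sample-size factor: δ = d / √(1/n₁ + 1/n₂) = 0.60 / √(1/9 + 1/20) = 1.4948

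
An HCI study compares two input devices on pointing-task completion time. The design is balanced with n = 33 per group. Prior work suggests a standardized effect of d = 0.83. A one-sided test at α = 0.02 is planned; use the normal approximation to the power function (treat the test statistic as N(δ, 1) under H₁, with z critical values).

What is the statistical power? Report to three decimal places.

Power ≈ 0.906

Noncentrality parameter: δ = d·√(n/2) = 0.83 × √(33/2) = 3.3715
One-sided α = 0.02 → critical value z_{0.02} = 2.054.
Power = Φ(δ − 2.054) = Φ(1.318) = 0.9062.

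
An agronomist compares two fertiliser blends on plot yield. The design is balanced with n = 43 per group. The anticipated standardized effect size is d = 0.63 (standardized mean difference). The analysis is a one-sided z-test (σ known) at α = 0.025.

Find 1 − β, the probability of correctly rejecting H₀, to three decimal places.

Power ≈ 0.832

Noncentrality parameter: δ = d·√(n/2) = 0.63 × √(43/2) = 2.9212
One-sided α = 0.025 → critical value z_{0.025} = 1.960.
Power = P(Z > 1.960 − δ) = Φ(0.961) = 0.8318.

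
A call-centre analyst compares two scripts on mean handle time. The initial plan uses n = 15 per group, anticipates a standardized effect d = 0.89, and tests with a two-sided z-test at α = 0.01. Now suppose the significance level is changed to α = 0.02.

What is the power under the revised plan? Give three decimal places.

δ = d·√(n/2) = 0.89 × √(15/2) = 2.4374 (unchanged). New critical value: z_{0.01} = 2.326.
Revised power = Φ(δ − 2.326) + Φ(−δ − 2.326) = Φ(0.111) + Φ(-4.764) = 0.5442 + 0.0000 = 0.5442.

Power ≈ 0.544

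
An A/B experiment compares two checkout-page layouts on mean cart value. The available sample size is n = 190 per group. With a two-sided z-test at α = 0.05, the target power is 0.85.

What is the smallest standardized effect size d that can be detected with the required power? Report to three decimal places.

d ≈ 0.307

Need Φ(δ − 1.960) = 0.85, so δ = 1.960 + 1.036 = 2.996.
(The second rejection-region term Φ(−δ − z_{α/2}) is negligible and dropped.)
δ = d·√(n/2) ⇒ d = δ/√(n/2) = 2.996/√(190/2) = 0.3074.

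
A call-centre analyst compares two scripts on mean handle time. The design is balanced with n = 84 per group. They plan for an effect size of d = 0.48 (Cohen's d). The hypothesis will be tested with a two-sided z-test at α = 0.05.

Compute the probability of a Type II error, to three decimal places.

Noncentrality parameter: δ = d·√(n/2) = 0.48 × √(84/2) = 3.1108
Two-sided α = 0.05 → critical value z_{0.025} = 1.960.
Power = Φ(δ − 1.960) + Φ(−δ − 1.960) = Φ(1.151) + Φ(-5.071) = 0.8751 + 0.0000 = 0.8751.
Type II error: β = 1 − power = 1 − 0.8751 = 0.1249.

β ≈ 0.125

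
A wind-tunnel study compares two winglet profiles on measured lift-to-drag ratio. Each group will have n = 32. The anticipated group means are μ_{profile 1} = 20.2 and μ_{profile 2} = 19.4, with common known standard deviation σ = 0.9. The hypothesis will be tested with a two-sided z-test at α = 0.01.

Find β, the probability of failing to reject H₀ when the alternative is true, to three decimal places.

β ≈ 0.164

Standardized effect: d = |μ_{profile 1} − μ_{profile 2}| / σ = |20.2 − 19.4| / 0.9 = 0.8889
Noncentrality parameter: δ = d·√(n/2) = 0.8889 × √(32/2) = 3.5556
Two-sided α = 0.01 → critical value z_{0.005} = 2.576.
Power = Φ(δ − 2.576) + Φ(−δ − 2.576) = Φ(0.980) + Φ(-6.131) = 0.8364 + 0.0000 = 0.8364.
Type II error: β = 1 − power = 1 − 0.8364 = 0.1636.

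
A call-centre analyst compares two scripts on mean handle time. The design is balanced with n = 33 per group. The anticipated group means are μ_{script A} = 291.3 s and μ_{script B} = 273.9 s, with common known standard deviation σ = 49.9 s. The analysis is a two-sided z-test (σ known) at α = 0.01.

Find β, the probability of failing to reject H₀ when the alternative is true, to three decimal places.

β ≈ 0.877

Standardized effect: d = |μ_{script A} − μ_{script B}| / σ = |291.3 − 273.9| / 49.9 = 0.3487
Noncentrality parameter: δ = d·√(n/2) = 0.3487 × √(33/2) = 1.4164
Critical value for a two-sided test at α = 0.01: z_{α/2} = 2.576.
Power = Φ(δ − 2.576) + Φ(−δ − 2.576) = Φ(-1.159) + Φ(-3.992) = 0.1231 + 0.0000 = 0.1232.
Type II error: β = 1 − power = 1 − 0.1232 = 0.8768.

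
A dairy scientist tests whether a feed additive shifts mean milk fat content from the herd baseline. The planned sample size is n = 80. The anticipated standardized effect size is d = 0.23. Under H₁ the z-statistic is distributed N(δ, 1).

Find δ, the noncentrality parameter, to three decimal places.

The noncentrality parameter scales effect size by the design's sample-size factor: δ = d·√n = 0.23 × √80 = 2.0572

δ ≈ 2.057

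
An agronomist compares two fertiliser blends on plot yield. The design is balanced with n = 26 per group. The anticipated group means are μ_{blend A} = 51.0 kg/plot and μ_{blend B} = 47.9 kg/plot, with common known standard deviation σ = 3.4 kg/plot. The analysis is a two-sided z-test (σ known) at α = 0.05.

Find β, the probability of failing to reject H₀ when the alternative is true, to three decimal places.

Standardized effect: d = |μ_{blend A} − μ_{blend B}| / σ = |51.0 − 47.9| / 3.4 = 0.9118
Noncentrality parameter: δ = d·√(n/2) = 0.9118 × √(26/2) = 3.2874
Two-sided α = 0.05 → critical value z_{0.025} = 1.960.
Power = Φ(δ − 1.960) + Φ(−δ − 1.960) = Φ(1.327) + Φ(-5.247) = 0.9078 + 0.0000 = 0.9078.
Type II error: β = 1 − power = 1 − 0.9078 = 0.0922.

β ≈ 0.092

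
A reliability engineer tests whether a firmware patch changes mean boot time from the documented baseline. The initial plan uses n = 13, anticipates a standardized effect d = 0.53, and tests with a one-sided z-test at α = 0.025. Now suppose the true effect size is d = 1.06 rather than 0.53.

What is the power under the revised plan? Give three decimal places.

With d = 1.06: δ = d·√n = 1.06 × √13 = 3.8219. Critical value z_{0.025} = 1.960.
Revised power = P(Z > 1.960 − δ) = Φ(1.862) = 0.9687.

Power ≈ 0.969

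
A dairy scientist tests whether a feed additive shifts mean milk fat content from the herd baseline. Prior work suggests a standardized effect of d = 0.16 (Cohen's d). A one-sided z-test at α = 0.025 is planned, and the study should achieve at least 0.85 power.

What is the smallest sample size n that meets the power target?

For power 0.85 need Φ(δ − z_{0.025}) = 0.85, so δ = z_{0.025} + z_{0.15} = 1.960 + 1.036 = 2.996.
δ = d·√n ⇒ n = (δ/d)² = (2.996 / 0.16)² = 350.72.
Round up to the next whole unit.

n = 351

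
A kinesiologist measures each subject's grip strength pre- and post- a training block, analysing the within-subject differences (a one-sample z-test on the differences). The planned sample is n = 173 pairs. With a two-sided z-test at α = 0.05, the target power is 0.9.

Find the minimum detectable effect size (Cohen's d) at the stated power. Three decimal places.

Required noncentrality: δ = z_{0.025} + z_{0.10} = 1.960 + 1.282 = 3.242.
(The second rejection-region term Φ(−δ − z_{α/2}) is negligible and dropped.)
δ = d·√n ⇒ d = δ/√n = 3.242/√173 = 0.2464.

d ≈ 0.246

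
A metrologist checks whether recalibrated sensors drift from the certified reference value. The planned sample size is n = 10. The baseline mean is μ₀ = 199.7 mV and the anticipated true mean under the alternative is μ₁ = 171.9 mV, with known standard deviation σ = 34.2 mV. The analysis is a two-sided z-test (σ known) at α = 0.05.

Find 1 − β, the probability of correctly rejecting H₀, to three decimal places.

Standardized effect: d = |μ₁ − μ₀| / σ = |171.9 − 199.7| / 34.2 = 0.8129
Noncentrality parameter: δ = d·√n = 0.8129 × √10 = 2.5705
Critical value for a two-sided test at α = 0.05: z_{α/2} = 1.960.
Power = Φ(δ − 1.960) + Φ(−δ − 1.960) = Φ(0.611) + Φ(-4.530) = 0.7292 + 0.0000 = 0.7293.

Power ≈ 0.729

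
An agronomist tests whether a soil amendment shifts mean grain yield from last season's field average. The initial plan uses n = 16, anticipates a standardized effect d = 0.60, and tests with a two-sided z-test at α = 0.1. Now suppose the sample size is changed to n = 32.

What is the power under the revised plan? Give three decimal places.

With n = 32: δ = d·√n = 0.60 × √32 = 3.3941. Critical value z_{0.05} = 1.645.
Revised power = Φ(δ − 1.645) + Φ(−δ − 1.645) = Φ(1.749) + Φ(-5.039) = 0.9599 + 0.0000 = 0.9599.

Power ≈ 0.960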